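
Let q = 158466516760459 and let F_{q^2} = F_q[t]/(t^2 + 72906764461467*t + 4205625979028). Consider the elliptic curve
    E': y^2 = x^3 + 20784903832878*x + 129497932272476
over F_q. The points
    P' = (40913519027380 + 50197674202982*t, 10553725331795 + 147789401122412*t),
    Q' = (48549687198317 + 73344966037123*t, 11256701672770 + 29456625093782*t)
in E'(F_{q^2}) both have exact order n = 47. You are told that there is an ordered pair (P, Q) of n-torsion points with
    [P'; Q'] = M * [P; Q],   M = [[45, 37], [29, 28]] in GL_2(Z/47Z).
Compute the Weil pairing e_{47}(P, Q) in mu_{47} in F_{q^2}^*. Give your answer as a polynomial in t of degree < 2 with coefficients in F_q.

70920712860599 + 73677554404867*t

Alternating bilinearity on E[47] (values in mu_{47} in F_{158466516760459^2}) gives e(P',Q') = e(P,Q)^det(M).
det(M) mod 47 = 46; its inverse in (Z/47)^* is 46 (check: 46*46 mod 47 = 1).
Run Miller on y^2=x^3+20784903832878*x+129497932272476 over F_{158466516760459}: ladder 101111 (6 bits); e = f_P(D_Q)/f_Q(D_P).
The quotient is 31198308326974 + 84788962355592*t.
Hence e(P,Q) = 70920712860599 + 73677554404867*t in F_{158466516760459^2}^*.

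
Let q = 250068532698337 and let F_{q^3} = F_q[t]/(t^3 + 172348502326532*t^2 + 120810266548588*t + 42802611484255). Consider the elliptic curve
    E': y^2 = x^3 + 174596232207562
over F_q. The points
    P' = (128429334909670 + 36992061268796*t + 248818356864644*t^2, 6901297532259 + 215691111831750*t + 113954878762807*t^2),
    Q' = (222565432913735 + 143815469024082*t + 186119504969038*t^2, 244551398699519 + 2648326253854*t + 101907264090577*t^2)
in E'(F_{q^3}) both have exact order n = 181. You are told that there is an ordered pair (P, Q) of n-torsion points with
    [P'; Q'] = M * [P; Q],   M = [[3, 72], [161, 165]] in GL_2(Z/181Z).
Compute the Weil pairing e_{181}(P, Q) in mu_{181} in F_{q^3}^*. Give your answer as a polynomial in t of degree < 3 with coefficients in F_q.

The 181-Weil pairing on E[181] over F_{250068532698337} is alternating-bilinear: e_{181}(P',Q') = e_{181}(P,Q)^det(M).
det(M) mod 181 = 125; its inverse in (Z/181)^* is 42 (check: 125*42 mod 181 = 1).
8-bit Miller (10110101) on E'/F_{250068532698337} with a'=0, b'=174596232207562: accumulate tangent/chord ratios at Q'+S and P'+S'.
e_{181}(P',Q') = 200174862320203 + 35198484266583*t + 187484723099277*t^2.
Thus e_{181}(P,Q) = 164811620368765 + 214850994697947*t + 213698421305835*t^2.

164811620368765 + 214850994697947*t + 213698421305835*t^2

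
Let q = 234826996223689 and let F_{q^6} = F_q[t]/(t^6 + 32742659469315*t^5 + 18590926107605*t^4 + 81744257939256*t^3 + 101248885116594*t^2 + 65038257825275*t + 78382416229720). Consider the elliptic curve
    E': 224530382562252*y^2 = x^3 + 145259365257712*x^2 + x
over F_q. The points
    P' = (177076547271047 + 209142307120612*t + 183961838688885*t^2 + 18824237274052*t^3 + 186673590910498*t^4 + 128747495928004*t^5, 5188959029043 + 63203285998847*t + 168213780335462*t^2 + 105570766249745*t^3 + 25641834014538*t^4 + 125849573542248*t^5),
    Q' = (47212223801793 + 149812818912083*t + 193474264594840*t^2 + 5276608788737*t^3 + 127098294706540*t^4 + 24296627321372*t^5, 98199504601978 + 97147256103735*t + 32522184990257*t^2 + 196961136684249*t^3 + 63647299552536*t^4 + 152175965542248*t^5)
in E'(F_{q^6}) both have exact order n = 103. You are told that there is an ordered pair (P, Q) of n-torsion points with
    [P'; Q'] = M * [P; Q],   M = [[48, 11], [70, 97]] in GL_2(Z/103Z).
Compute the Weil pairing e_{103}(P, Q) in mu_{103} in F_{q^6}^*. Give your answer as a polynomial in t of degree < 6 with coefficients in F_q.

Alternating bilinearity on E[103] (values in mu_{103} in F_{234826996223689^6}) gives e(P',Q') = e(P,Q)^det(M).
det M = 48*97 - 11*70 = 3886 = 75 (mod 103); 75^{-1} = 11 (mod 103).
Montgomery->Weierstrass: x_W = 99769566469156*x+109113587792255, y_W=99769566469156*y on F_{234826996223689}; lands on y^2=x^3+35314874341311.
Run Miller on y^2=x^3+35314874341311 over F_{234826996223689}: ladder 1100111 (7 bits); e = f_P(D_Q)/f_Q(D_P).
f_P(D_Q)/f_Q(D_P) = 163623140816799 + 129410959812431*t + 200429465327570*t^2 + 106828369925723*t^3 + 34745015871994*t^4 + 7997018134759*t^5.
Hence e(P,Q) = 213810964926750 + 163161795309342*t + 148916194953794*t^2 + 94666201751020*t^3 + 78743203264408*t^4 + 232026012529547*t^5 in F_{234826996223689^6}^*.

213810964926750 + 163161795309342*t + 148916194953794*t^2 + 94666201751020*t^3 + 78743203264408*t^4 + 232026012529547*t^5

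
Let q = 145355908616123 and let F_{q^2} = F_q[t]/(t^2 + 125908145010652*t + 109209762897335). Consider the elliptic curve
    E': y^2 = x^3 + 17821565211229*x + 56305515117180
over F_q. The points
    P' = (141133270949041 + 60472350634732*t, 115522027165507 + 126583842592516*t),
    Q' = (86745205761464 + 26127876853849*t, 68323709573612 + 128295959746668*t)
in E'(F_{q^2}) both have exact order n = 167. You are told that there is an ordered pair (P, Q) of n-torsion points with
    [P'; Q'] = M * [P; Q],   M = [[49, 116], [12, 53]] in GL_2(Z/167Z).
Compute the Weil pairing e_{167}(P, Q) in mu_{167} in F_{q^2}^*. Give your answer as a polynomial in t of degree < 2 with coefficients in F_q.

132279012703385 + 134725433284171*t

Since e_{167}(P,P)=e_{167}(Q,Q)=1 and e_{167}(Q,P)=e_{167}(P,Q)^{-1}, expanding e_{167}(49*P + 116*Q,12*P + 53*Q) leaves e(P,Q)^det(M).
Hence e(P,Q) = e(P',Q')^{116} where 116 = 36^{-1} mod 167.
Double-and-add over 10100111: 8-1 doublings, 5-1 additions; each step l_{T,T}/v_{2T} or l_{T,P'}/v at Q'+S for random S.
e_{167}(P',Q') = 52411871202227 + 77740178133914*t.
e_{167}(P,Q) = (52411871202227 + 77740178133914*t)^{116} = 132279012703385 + 134725433284171*t.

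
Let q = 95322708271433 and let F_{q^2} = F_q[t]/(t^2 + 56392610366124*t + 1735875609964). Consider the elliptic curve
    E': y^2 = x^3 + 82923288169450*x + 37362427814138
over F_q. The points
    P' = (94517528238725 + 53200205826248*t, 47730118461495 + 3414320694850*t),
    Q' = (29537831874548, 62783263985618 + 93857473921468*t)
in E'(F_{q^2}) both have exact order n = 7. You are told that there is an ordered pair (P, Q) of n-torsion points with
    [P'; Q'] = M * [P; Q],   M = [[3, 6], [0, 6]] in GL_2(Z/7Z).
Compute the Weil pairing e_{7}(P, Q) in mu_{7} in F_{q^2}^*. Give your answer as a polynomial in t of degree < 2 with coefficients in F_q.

Alternating bilinearity on E[7] (values in mu_{7} in F_{95322708271433^2}) gives e(P',Q') = e(P,Q)^det(M).
Inverting 4 mod 7: 2. Thus e_{7}(P,Q) = e(P',Q')^{2}.
Run Miller on y^2=x^3+82923288169450*x+37362427814138 over F_{95322708271433}: ladder 111 (3 bits); e = f_P(D_Q)/f_Q(D_P).
So e_{7}(P',Q') = 62129394480769 + 17000189541146*t.
(62129394480769 + 17000189541146*t)^{2} mod (95322708271433,f) = 33447874539572 + 60538553523551*t.

33447874539572 + 60538553523551*t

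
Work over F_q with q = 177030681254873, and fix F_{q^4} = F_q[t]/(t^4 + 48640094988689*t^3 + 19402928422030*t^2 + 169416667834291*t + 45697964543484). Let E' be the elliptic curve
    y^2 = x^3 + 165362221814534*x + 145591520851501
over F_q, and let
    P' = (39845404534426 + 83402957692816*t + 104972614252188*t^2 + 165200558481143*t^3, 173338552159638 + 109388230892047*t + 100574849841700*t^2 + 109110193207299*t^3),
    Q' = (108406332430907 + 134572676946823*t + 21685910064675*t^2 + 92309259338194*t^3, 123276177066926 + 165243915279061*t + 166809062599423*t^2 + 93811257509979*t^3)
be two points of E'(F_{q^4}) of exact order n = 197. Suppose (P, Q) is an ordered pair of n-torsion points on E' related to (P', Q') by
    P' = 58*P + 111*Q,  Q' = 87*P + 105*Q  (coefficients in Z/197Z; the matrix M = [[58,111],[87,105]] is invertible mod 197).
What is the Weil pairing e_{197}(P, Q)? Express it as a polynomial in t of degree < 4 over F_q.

51787377085018 + 43473764465743*t + 147232448900313*t^2 + 135283941139184*t^3

Under M = [[58,111],[87,105]] in GL_2(Z/197), e_{197}(P',Q') = e_{197}(P,Q)^(58*105-111*87 mod 197).
det M = 58*105 - 111*87 = -3567 = 176 (mod 197); 176^{-1} = 75 (mod 197).
Build f_{197,P'} and f_{197,Q'} via the 8-bit ladder of 197=11000101_2; evaluate at shifted divisors; quotient in F_{177030681254873^4}.
Result: e(P',Q') = 17425803421613 + 86488754494716*t + 105674333778327*t^2 + 142235874047644*t^3.
Thus e_{197}(P,Q) = 51787377085018 + 43473764465743*t + 147232448900313*t^2 + 135283941139184*t^3.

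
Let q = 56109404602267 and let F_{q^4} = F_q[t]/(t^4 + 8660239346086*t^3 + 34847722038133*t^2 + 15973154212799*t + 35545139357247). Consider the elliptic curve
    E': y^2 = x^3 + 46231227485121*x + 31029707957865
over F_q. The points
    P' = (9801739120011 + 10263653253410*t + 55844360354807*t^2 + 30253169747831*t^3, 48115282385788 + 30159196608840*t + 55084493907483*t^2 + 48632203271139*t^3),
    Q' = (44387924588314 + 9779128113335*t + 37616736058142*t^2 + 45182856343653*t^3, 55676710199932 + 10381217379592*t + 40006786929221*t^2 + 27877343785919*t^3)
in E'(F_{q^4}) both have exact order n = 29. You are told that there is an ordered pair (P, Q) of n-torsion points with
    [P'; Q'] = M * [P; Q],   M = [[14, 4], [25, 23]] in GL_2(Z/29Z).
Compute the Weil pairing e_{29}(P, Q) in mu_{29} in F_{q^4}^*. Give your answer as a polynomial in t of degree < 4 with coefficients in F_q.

43349678502821 + 37339722645066*t + 45895595174043*t^2 + 44529899580765*t^3

The 29-Weil pairing on E[29] over F_{56109404602267} is alternating-bilinear: e_{29}(P',Q') = e_{29}(P,Q)^det(M).
14*23 - 4*25 = 222; reduced mod 29: det = 19, inverse 26.
Double-and-add over 11101: 5-1 doublings, 4-1 additions; each step l_{T,T}/v_{2T} or l_{T,P'}/v at Q'+S for random S.
The quotient is 7776907478685 + 52523303929465*t + 38039908067378*t^2 + 22283820046018*t^3.
Finally e_{29}(P,Q) = 43349678502821 + 37339722645066*t + 45895595174043*t^2 + 44529899580765*t^3.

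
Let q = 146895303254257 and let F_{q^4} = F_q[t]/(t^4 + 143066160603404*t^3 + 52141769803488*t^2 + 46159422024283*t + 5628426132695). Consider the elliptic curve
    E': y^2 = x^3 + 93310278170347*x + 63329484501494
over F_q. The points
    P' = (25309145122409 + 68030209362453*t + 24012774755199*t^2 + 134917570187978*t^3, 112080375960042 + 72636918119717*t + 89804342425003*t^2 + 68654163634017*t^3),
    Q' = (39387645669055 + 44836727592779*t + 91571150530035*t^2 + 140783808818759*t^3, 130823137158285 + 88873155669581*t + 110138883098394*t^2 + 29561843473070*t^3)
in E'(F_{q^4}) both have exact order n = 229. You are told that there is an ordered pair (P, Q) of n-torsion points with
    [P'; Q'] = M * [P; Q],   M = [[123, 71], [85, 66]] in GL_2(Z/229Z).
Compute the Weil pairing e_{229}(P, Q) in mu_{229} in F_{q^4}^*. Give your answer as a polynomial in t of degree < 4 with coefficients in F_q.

Alternating bilinearity on E[229] (values in mu_{229} in F_{146895303254257^4}) gives e(P',Q') = e(P,Q)^det(M).
det(M) mod 229 = 22; its inverse in (Z/229)^* is 177 (check: 22*177 mod 229 = 1).
Double-and-add over 11100101: 8-1 doublings, 5-1 additions; each step l_{T,T}/v_{2T} or l_{T,P'}/v at Q'+S for random S.
e_{229}(P',Q') = 48977787485051 + 49008978591388*t + 49044573616017*t^2 + 18492795872651*t^3.
e_{229}(P,Q) = (48977787485051 + 49008978591388*t + 49044573616017*t^2 + 18492795872651*t^3)^{177} = 55706871720250 + 40777980770869*t + 13696022798655*t^2 + 62275451235102*t^3.

55706871720250 + 40777980770869*t + 13696022798655*t^2 + 62275451235102*t^3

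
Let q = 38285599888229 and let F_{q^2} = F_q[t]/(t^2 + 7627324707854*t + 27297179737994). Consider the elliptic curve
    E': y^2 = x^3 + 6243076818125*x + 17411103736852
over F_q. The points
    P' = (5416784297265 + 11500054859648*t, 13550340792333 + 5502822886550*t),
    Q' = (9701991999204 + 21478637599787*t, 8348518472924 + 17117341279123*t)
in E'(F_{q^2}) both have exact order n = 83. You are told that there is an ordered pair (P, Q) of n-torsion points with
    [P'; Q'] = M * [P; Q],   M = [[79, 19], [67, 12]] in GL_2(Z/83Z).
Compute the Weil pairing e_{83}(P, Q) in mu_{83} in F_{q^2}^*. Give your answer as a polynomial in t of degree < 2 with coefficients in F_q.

e_{83}(aP+bQ,cP+dQ) = e_{83}(P,Q)^(ad-bc); with (a,b,c,d)=(79,19,67,12) this gives the det-83 law.
Hence e(P,Q) = e(P',Q')^{12} where 12 = 7^{-1} mod 83.
Double-and-add over 1010011: 7-1 doublings, 4-1 additions; each step l_{T,T}/v_{2T} or l_{T,P'}/v at Q'+S for random S.
Result: e(P',Q') = 10111330892872 + 1534051744066*t.
e_{83}(P,Q) = (10111330892872 + 1534051744066*t)^{12} = 9886976650065 + 15730781345458*t.

9886976650065 + 15730781345458*t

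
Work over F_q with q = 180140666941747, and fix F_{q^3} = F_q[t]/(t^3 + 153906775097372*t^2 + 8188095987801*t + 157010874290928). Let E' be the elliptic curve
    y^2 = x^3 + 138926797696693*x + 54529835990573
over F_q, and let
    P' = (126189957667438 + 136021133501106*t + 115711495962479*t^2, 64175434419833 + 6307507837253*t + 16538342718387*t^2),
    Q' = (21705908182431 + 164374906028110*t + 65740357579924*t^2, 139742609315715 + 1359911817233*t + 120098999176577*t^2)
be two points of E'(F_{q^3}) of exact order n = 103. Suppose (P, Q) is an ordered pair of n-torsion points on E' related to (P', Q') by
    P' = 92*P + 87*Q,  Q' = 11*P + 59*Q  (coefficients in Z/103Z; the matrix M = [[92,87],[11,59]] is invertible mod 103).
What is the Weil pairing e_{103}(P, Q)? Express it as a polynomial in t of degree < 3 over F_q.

e_{103} is bilinear + alternating on E[103], so e_{103}(92*P + 87*Q, 11*P + 59*Q) = e_{103}(P,Q)^(92*59-87*11).
det(M) mod 103 = 42; its inverse in (Z/103)^* is 27 (check: 42*27 mod 103 = 1).
Run Miller on y^2=x^3+138926797696693*x+54529835990573 over F_{180140666941747}: ladder 1100111 (7 bits); e = f_P(D_Q)/f_Q(D_P).
So e_{103}(P',Q') = 83029336791454 + 105480371154797*t + 60864778673740*t^2.
Finally e_{103}(P,Q) = 149033235485691 + 130811626635310*t + 163299685848730*t^2.

149033235485691 + 130811626635310*t + 163299685848730*t^2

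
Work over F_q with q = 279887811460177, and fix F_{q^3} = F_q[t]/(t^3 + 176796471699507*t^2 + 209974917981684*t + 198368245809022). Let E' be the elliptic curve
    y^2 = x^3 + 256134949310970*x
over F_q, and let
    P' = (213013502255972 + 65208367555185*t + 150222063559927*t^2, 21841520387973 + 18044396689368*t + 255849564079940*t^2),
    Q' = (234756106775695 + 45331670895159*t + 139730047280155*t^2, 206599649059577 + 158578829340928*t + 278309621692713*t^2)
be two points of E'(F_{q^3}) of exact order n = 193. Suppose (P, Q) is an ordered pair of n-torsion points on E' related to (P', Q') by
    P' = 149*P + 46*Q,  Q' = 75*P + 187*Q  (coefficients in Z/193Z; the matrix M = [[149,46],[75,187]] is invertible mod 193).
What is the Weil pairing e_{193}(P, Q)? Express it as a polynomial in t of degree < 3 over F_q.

255555027765746 + 25172592850972*t + 90023647190855*t^2

The 193-Weil pairing on E[193] over F_{279887811460177} is alternating-bilinear: e_{193}(P',Q') = e_{193}(P,Q)^det(M).
Inverting 95 mod 193: 128. Thus e_{193}(P,Q) = e(P',Q')^{128}.
Double-and-add over 11000001: 8-1 doublings, 3-1 additions; each step l_{T,T}/v_{2T} or l_{T,P'}/v at Q'+S for random S.
So e_{193}(P',Q') = 136591102862330 + 186541888947411*t + 202605218292753*t^2.
Hence e(P,Q) = 255555027765746 + 25172592850972*t + 90023647190855*t^2 in F_{279887811460177^3}^*.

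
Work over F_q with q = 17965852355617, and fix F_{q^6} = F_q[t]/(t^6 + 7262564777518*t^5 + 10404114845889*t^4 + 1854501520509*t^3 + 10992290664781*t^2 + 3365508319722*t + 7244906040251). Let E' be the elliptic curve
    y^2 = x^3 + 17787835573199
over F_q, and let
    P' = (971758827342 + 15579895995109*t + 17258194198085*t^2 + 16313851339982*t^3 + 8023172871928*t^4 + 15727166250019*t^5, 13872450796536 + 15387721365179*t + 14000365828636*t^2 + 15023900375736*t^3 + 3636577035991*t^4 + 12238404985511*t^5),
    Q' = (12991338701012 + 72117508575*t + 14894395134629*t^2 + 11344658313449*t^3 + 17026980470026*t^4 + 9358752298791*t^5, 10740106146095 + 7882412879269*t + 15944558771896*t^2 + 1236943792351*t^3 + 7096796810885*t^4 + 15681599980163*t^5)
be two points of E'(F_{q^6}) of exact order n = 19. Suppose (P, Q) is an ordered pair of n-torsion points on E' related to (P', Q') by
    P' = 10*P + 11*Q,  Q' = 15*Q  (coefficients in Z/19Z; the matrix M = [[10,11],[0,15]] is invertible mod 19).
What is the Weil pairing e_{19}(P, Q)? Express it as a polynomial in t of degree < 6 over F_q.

Alternating bilinearity on E[19] (values in mu_{19} in F_{17965852355617^6}) gives e(P',Q') = e(P,Q)^det(M).
Hence e(P,Q) = e(P',Q')^{9} where 9 = 17^{-1} mod 19.
5-bit Miller (10011) on E'/F_{17965852355617} with a'=0, b'=17787835573199: accumulate tangent/chord ratios at Q'+S and P'+S'.
f_P(D_Q)/f_Q(D_P) = 15142101216912 + 15529277081540*t + 15856243142146*t^2 + 14700858713616*t^3 + 11330939789420*t^4 + 4906881568390*t^5.
Finally e_{19}(P,Q) = 8511192576362 + 16581248740960*t + 2866249112989*t^2 + 7526699411196*t^3 + 10637351235135*t^4 + 9659744215403*t^5.

8511192576362 + 16581248740960*t + 2866249112989*t^2 + 7526699411196*t^3 + 10637351235135*t^4 + 9659744215403*t^5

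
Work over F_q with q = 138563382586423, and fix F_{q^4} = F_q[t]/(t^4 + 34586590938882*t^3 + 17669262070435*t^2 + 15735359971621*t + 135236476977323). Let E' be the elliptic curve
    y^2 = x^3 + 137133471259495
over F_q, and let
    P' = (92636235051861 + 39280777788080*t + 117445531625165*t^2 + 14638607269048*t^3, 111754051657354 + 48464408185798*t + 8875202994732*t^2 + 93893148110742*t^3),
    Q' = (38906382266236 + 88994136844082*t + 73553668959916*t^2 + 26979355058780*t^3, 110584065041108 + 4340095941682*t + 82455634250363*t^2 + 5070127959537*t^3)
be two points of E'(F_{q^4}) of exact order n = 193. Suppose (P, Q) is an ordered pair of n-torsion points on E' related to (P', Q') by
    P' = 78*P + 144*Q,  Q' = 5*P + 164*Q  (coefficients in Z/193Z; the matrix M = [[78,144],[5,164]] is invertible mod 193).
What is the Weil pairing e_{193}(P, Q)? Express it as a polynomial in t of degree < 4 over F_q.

4532604599411 + 30244165621708*t + 38932235395358*t^2 + 102738423680514*t^3

Since e_{193}(P,P)=e_{193}(Q,Q)=1 and e_{193}(Q,P)=e_{193}(P,Q)^{-1}, expanding e_{193}(78*P + 144*Q,5*P + 164*Q) leaves e(P,Q)^det(M).
Inverting 106 mod 193: 122. Thus e_{193}(P,Q) = e(P',Q')^{122}.
Build f_{193,P'} and f_{193,Q'} via the 8-bit ladder of 193=11000001_2; evaluate at shifted divisors; quotient in F_{138563382586423^4}.
The quotient is 56573407201717 + 52753506259355*t + 119153478538948*t^2 + 14246879177384*t^3.
Raise to 122: e(P,Q) = 4532604599411 + 30244165621708*t + 38932235395358*t^2 + 102738423680514*t^3 in mu_{193}.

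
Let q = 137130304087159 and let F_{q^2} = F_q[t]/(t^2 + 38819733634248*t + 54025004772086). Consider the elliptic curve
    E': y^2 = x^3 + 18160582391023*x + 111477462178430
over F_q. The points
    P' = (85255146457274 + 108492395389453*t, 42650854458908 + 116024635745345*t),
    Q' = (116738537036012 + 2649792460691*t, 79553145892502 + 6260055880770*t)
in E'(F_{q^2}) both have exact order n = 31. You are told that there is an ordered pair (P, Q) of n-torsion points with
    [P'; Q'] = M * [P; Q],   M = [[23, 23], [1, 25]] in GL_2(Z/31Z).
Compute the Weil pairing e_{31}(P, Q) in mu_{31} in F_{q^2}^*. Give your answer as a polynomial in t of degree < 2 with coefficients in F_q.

14518249274637 + 75492983825740*t

Since e_{31}(P,P)=e_{31}(Q,Q)=1 and e_{31}(Q,P)=e_{31}(P,Q)^{-1}, expanding e_{31}(23*P + 23*Q,1*P + 25*Q) leaves e(P,Q)^det(M).
det M = 23*25 - 23*1 = 552 = 25 (mod 31); 25^{-1} = 5 (mod 31).
Build f_{31,P'} and f_{31,Q'} via the 5-bit ladder of 31=11111_2; evaluate at shifted divisors; quotient in F_{137130304087159^2}.
f_P(D_Q)/f_Q(D_P) = 132881822531218 + 127775295520934*t.
Thus e_{31}(P,Q) = 14518249274637 + 75492983825740*t.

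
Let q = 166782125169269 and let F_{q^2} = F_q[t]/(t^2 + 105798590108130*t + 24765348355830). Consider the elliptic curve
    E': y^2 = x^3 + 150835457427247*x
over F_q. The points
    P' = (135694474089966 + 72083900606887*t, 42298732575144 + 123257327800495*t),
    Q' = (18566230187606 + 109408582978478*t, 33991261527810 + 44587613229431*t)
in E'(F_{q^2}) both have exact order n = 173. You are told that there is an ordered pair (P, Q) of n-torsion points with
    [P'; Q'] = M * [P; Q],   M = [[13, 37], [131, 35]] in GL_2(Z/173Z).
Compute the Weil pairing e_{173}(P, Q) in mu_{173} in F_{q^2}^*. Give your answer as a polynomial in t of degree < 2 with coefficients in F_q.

94920302413827 + 90466372331181*t

Under M = [[13,37],[131,35]] in GL_2(Z/173), e_{173}(P',Q') = e_{173}(P,Q)^(13*35-37*131 mod 173).
13*35 - 37*131 = -4392; reduced mod 173: det = 106, inverse 142.
8-bit Miller (10101101) on E'/F_{166782125169269} with a'=150835457427247, b'=0: accumulate tangent/chord ratios at Q'+S and P'+S'.
f_P(D_Q)/f_Q(D_P) = 144568979347442 + 91433419988398*t.
e_{173}(P,Q) = (144568979347442 + 91433419988398*t)^{142} = 94920302413827 + 90466372331181*t.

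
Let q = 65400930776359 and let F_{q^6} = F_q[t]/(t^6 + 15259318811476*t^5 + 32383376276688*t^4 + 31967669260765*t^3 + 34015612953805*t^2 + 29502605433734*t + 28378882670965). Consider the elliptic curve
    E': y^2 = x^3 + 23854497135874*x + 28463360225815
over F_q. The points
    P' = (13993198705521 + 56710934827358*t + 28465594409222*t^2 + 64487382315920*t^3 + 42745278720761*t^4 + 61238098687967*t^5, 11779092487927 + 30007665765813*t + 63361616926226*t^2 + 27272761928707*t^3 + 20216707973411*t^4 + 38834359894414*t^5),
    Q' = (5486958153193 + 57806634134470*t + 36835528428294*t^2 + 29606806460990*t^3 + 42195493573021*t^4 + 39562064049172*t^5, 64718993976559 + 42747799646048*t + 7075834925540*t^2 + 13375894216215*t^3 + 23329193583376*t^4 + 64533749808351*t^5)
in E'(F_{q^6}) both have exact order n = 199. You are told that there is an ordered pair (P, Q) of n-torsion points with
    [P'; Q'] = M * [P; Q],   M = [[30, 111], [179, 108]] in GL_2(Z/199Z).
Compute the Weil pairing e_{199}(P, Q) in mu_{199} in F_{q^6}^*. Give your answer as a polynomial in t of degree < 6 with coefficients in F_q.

8778043607440 + 59768518863772*t + 51096626390633*t^2 + 22812923924882*t^3 + 42953027991222*t^4 + 2079970662495*t^5

Alternating bilinearity on E[199] (values in mu_{199} in F_{65400930776359^6}) gives e(P',Q') = e(P,Q)^det(M).
det(M) mod 199 = 87; its inverse in (Z/199)^* is 183 (check: 87*183 mod 199 = 1).
n = 199 = (11000111)_2 (8 bits, wt 5); accumulate f_{199,P'}(Q'+S)/f_{199,P'}(S) along the 7-step ladder.
Miller gives e_{199}(P',Q') = 3293718917443 + 45205588044324*t + 32703208462466*t^2 + 31974464651547*t^3 + 18621266105828*t^4 + 8663124684675*t^5 in F_{65400930776359^6}.
Thus e_{199}(P,Q) = 8778043607440 + 59768518863772*t + 51096626390633*t^2 + 22812923924882*t^3 + 42953027991222*t^4 + 2079970662495*t^5.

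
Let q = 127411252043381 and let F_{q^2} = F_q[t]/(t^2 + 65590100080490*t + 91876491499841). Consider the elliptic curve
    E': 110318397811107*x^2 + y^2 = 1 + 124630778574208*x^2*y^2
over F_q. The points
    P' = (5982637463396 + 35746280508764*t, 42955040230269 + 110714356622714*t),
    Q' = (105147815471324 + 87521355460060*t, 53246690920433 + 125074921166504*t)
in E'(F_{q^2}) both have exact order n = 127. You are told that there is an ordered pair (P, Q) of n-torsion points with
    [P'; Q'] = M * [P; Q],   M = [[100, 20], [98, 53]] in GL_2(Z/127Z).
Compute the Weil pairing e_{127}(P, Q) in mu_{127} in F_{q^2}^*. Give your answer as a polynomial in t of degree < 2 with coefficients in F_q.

Under M = [[100,20],[98,53]] in GL_2(Z/127), e_{127}(P',Q') = e_{127}(P,Q)^(100*53-20*98 mod 127).
det(M) mod 127 = 38; its inverse in (Z/127)^* is 117 (check: 38*117 mod 127 = 1).
Edwards->Montgomery: u=(1+y)/(1-y), v=u/x -> 43658977769235v^2=u^3+28859072283010u^2+u; then x_W=28274717820070u+60393404738116: y^2=x^3+5462353814016*x+5571024127236.
n = 127 = (1111111)_2 (7 bits, wt 7); accumulate f_{127,P'}(Q'+S)/f_{127,P'}(S) along the 6-step ladder.
The quotient is 87624493362247 + 71503128755934*t.
Finally e_{127}(P,Q) = 98332095146644 + 97705732268281*t.

98332095146644 + 97705732268281*t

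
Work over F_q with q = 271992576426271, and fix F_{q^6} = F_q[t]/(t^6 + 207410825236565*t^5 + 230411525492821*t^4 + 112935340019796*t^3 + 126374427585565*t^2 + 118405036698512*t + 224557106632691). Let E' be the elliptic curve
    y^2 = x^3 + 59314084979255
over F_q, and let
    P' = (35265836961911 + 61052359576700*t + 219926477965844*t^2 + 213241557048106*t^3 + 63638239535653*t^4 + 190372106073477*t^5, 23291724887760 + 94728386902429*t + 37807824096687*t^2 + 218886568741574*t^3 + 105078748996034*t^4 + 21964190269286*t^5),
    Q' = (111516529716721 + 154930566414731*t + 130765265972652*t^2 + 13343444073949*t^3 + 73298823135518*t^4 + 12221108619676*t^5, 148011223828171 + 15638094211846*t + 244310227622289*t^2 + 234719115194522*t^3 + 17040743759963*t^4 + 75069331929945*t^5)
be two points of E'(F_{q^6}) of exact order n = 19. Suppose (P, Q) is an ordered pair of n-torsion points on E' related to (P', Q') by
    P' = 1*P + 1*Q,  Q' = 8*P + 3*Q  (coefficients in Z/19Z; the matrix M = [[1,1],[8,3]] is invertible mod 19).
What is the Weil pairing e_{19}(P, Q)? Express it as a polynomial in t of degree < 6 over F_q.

Since e_{19}(P,P)=e_{19}(Q,Q)=1 and e_{19}(Q,P)=e_{19}(P,Q)^{-1}, expanding e_{19}(1*P + 1*Q,8*P + 3*Q) leaves e(P,Q)^det(M).
Hence e(P,Q) = e(P',Q')^{15} where 15 = 14^{-1} mod 19.
5-bit Miller (10011) on E'/F_{271992576426271} with a'=0, b'=59314084979255: accumulate tangent/chord ratios at Q'+S and P'+S'.
e_{19}(P',Q') = 268648199978134 + 25341776514597*t + 124445804969406*t^2 + 36971135136315*t^3 + 83512176352448*t^4 + 157153777808967*t^5.
Raise to 15: e(P,Q) = 159982808913779 + 158796006911036*t + 255549627730101*t^2 + 63171109644348*t^3 + 209041817621539*t^4 + 190668511960634*t^5 in mu_{19}.

159982808913779 + 158796006911036*t + 255549627730101*t^2 + 63171109644348*t^3 + 209041817621539*t^4 + 190668511960634*t^5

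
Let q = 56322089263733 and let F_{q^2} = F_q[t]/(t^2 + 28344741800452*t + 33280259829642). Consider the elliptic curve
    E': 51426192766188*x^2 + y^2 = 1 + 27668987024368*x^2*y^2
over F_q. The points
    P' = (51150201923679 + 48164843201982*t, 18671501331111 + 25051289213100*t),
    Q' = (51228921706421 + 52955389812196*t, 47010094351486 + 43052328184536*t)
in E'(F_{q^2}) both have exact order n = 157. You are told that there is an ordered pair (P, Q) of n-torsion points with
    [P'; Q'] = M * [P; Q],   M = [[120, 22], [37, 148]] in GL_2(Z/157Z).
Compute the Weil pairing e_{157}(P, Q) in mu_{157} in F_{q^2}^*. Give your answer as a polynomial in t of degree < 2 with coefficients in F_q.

42652542148757 + 41438249123583*t

e_{157} is bilinear + alternating on E[157], so e_{157}(120*P + 22*Q, 37*P + 148*Q) = e_{157}(P,Q)^(120*148-22*37).
Hence e(P,Q) = e(P',Q')^{47} where 47 = 147^{-1} mod 157.
Map (x,y)_Ed via u=(1+y)/(1-y), v=(1+y)/((1-y)x) to Montgomery A=7049597572355,B=9849796974406; then to (a',b')=(9942404826892,10435386346498).
Run Miller on y^2=x^3+9942404826892*x+10435386346498 over F_{56322089263733}: ladder 10011101 (8 bits); e = f_P(D_Q)/f_Q(D_P).
e_{157}(P',Q') = 52099637078061 + 41550559981446*t.
Thus e_{157}(P,Q) = 42652542148757 + 41438249123583*t.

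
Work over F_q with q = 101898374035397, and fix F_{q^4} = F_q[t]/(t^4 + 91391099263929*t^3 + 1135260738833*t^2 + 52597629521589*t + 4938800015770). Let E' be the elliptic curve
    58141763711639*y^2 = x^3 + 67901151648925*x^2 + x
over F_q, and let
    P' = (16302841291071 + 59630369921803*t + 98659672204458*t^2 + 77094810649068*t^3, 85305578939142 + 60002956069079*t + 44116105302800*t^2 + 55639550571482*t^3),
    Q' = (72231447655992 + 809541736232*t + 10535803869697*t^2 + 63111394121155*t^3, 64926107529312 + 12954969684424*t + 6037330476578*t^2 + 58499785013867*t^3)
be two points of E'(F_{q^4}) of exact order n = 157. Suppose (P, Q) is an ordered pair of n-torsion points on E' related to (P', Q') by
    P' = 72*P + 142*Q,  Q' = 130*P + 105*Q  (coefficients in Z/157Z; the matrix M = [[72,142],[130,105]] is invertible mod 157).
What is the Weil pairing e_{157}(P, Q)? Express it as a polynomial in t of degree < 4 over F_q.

e_{157}(aP+bQ,cP+dQ) = e_{157}(P,Q)^(ad-bc); with (a,b,c,d)=(72,142,130,105) this gives the det-157 law.
det M = 72*105 - 142*130 = -10900 = 90 (mod 157); 90^{-1} = 82 (mod 157).
(x,y)|->(30939496261947x+72457347285371,30939496261947y) sends E' to y^2=x^3+60028791809176*x+19394116294105.
n = 157 = (10011101)_2 (8 bits, wt 5); accumulate f_{157,P'}(Q'+S)/f_{157,P'}(S) along the 7-step ladder.
So e_{157}(P',Q') = 55146984607982 + 99449352139010*t + 26904610828469*t^2 + 1059511258486*t^3.
Finally e_{157}(P,Q) = 37923269010470 + 63740789498755*t + 1265788808208*t^2 + 33601920613231*t^3.

37923269010470 + 63740789498755*t + 1265788808208*t^2 + 33601920613231*t^3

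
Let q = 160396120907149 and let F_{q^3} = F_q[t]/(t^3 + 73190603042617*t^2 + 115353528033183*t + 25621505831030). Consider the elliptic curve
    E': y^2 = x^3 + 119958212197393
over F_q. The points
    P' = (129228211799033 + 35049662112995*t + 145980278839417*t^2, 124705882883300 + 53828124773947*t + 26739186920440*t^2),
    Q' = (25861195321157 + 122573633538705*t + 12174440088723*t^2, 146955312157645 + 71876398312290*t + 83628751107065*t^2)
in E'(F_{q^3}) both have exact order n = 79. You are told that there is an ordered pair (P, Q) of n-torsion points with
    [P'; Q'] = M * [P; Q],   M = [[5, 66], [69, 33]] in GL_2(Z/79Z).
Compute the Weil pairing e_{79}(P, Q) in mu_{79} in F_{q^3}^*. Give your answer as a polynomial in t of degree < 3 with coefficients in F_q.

Alternating bilinearity on E[79] (values in mu_{79} in F_{160396120907149^3}) gives e(P',Q') = e(P,Q)^det(M).
det M = 5*33 - 66*69 = -4389 = 35 (mod 79); 35^{-1} = 70 (mod 79).
Double-and-add over 1001111: 7-1 doublings, 5-1 additions; each step l_{T,T}/v_{2T} or l_{T,P'}/v at Q'+S for random S.
Miller gives e_{79}(P',Q') = 149169644792060 + 20695911440371*t + 67161908877327*t^2 in F_{160396120907149^3}.
Thus e_{79}(P,Q) = 10656385044540 + 55153677424333*t + 89938394078140*t^2.

10656385044540 + 55153677424333*t + 89938394078140*t^2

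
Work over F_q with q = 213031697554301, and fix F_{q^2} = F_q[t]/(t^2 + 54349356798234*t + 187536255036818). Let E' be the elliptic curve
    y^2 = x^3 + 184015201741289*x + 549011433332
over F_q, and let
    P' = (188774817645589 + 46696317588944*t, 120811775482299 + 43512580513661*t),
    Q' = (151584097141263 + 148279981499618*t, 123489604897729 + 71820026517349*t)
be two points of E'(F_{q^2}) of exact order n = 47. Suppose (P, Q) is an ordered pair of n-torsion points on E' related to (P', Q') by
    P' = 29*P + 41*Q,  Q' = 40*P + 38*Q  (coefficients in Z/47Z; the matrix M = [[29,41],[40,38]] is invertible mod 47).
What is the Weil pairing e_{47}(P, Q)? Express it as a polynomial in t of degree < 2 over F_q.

e_{47}(aP+bQ,cP+dQ) = e_{47}(P,Q)^(ad-bc); with (a,b,c,d)=(29,41,40,38) this gives the det-47 law.
det(M) mod 47 = 26; its inverse in (Z/47)^* is 38 (check: 26*38 mod 47 = 1).
Miller loop for e_{47} over F_{213031697554301^2}: bits of 47 = 101111; 5 double steps + 4 add steps, l/v at each.
Miller gives e_{47}(P',Q') = 134394206111509 + 76010707342483*t in F_{213031697554301^2}.
e_{47}(P,Q) = (134394206111509 + 76010707342483*t)^{38} = 189155613042543 + 33558250242244*t.

189155613042543 + 33558250242244*t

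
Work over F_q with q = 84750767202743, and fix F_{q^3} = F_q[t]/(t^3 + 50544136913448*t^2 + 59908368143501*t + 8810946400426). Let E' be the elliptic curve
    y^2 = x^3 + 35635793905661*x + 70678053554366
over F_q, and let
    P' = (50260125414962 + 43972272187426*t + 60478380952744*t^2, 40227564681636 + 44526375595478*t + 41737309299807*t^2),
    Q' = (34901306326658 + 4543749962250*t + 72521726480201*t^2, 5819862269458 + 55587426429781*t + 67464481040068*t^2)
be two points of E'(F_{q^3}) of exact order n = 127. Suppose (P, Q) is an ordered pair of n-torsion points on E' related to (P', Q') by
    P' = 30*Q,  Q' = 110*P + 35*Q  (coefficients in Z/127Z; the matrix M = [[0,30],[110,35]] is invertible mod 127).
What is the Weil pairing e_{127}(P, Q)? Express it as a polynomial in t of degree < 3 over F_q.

28323319908892 + 16640526626079*t + 54477268394643*t^2

Alternating bilinearity on E[127] (values in mu_{127} in F_{84750767202743^3}) gives e(P',Q') = e(P,Q)^det(M).
det(M) mod 127 = 2; its inverse in (Z/127)^* is 64 (check: 2*64 mod 127 = 1).
Run Miller on y^2=x^3+35635793905661*x+70678053554366 over F_{84750767202743}: ladder 1111111 (7 bits); e = f_P(D_Q)/f_Q(D_P).
So e_{127}(P',Q') = 6677982158095 + 76771971247608*t + 33671910215215*t^2.
Raise to 64: e(P,Q) = 28323319908892 + 16640526626079*t + 54477268394643*t^2 in mu_{127}.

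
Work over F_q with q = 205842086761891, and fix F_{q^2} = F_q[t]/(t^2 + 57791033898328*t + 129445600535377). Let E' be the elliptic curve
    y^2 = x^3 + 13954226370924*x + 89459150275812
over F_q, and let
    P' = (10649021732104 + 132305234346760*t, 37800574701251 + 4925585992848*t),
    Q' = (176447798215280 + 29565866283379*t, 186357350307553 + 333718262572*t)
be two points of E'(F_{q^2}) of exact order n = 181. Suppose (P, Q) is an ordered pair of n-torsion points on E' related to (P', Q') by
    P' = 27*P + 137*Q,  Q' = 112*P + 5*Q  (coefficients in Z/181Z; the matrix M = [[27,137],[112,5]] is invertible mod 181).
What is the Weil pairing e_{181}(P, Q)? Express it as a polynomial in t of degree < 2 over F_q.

163676968410179 + 123962965128233*t

e_{181}(aP+bQ,cP+dQ) = e_{181}(P,Q)^(ad-bc); with (a,b,c,d)=(27,137,112,5) this gives the det-181 law.
Hence e(P,Q) = e(P',Q')^{36} where 36 = 176^{-1} mod 181.
n = 181 = (10110101)_2 (8 bits, wt 5); accumulate f_{181,P'}(Q'+S)/f_{181,P'}(S) along the 7-step ladder.
So e_{181}(P',Q') = 70834025137173 + 191424808745535*t.
e_{181}(P,Q) = (70834025137173 + 191424808745535*t)^{36} = 163676968410179 + 123962965128233*t.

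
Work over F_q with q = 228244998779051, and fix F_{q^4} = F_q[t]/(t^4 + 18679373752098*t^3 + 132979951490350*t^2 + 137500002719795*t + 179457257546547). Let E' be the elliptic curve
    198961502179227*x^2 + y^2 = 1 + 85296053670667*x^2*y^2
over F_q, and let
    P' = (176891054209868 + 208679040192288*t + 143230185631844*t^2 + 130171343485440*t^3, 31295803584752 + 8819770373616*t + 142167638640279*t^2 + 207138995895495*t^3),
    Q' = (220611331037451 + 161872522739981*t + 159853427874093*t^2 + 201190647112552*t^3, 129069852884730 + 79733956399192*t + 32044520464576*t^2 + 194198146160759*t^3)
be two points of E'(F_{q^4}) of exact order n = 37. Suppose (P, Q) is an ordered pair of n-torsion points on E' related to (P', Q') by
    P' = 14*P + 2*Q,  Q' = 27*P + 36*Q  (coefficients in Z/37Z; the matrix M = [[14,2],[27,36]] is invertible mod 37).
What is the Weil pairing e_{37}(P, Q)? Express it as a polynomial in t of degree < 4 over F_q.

The 37-Weil pairing on E[37] over F_{228244998779051} is alternating-bilinear: e_{37}(P',Q') = e_{37}(P,Q)^det(M).
14*36 - 2*27 = 450; reduced mod 37: det = 6, inverse 31.
Map (x,y)_Ed via u=(1+y)/(1-y), v=(1+y)/((1-y)x) to Montgomery A=88616620507280,B=67020297709713; then to (a',b')=(207720908127888,19801091518477).
Double-and-add over 100101: 6-1 doublings, 3-1 additions; each step l_{T,T}/v_{2T} or l_{T,P'}/v at Q'+S for random S.
e_{37}(P',Q') = 112464964073966 + 49011322815444*t + 224331416086217*t^2 + 144621021178097*t^3.
Thus e_{37}(P,Q) = 208863487453130 + 11922613691189*t + 69327987822799*t^2 + 51193462554087*t^3.

208863487453130 + 11922613691189*t + 69327987822799*t^2 + 51193462554087*t^3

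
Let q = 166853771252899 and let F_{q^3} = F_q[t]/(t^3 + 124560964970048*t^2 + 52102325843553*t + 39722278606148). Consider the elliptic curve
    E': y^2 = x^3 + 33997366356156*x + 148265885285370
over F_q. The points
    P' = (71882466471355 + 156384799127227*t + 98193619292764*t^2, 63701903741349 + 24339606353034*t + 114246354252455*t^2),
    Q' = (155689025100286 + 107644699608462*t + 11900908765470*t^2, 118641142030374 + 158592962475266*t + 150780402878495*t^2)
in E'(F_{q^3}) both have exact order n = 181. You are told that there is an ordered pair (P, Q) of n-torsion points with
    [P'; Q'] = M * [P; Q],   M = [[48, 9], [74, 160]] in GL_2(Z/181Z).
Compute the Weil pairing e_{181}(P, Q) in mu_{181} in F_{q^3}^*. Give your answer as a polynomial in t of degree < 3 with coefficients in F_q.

Under M = [[48,9],[74,160]] in GL_2(Z/181), e_{181}(P',Q') = e_{181}(P,Q)^(48*160-9*74 mod 181).
Hence e(P,Q) = e(P',Q')^{4} where 4 = 136^{-1} mod 181.
Run Miller on y^2=x^3+33997366356156*x+148265885285370 over F_{166853771252899}: ladder 10110101 (8 bits); e = f_P(D_Q)/f_Q(D_P).
The quotient is 78113314812926 + 3191416042035*t + 157930064883502*t^2.
Finally e_{181}(P,Q) = 27226633005799 + 31480483569518*t + 80867888079466*t^2.

27226633005799 + 31480483569518*t + 80867888079466*t^2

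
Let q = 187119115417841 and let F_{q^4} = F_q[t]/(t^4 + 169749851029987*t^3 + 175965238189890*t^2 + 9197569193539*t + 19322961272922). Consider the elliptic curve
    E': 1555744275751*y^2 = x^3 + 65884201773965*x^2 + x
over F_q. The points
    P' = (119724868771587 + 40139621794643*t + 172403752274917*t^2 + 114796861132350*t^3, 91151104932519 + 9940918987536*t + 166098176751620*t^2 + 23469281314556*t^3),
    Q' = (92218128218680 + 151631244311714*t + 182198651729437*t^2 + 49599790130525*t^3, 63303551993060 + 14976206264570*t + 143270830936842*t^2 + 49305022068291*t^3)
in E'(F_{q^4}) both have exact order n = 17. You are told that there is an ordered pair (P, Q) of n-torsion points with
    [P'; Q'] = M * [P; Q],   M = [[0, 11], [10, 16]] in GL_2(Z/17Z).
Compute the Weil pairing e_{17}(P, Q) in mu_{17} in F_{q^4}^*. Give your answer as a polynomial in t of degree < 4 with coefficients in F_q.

161601740630120 + 92125850874279*t + 65090446447325*t^2 + 52416962863153*t^3

Since e_{17}(P,P)=e_{17}(Q,Q)=1 and e_{17}(Q,P)=e_{17}(P,Q)^{-1}, expanding e_{17}(11*Q,10*P + 16*Q) leaves e(P,Q)^det(M).
So e_{17}(P,Q) = e_{17}(P',Q')^{2}, since 9*2 = 1 mod 17.
Montgomery->Weierstrass: x_W = 46536184859948*x+48691045514176, y_W=46536184859948*y on F_{187119115417841}; lands on y^2=x^3+70669519107423*x+85363912872345.
n = 17 = (10001)_2 (5 bits, wt 2); accumulate f_{17,P'}(Q'+S)/f_{17,P'}(S) along the 4-step ladder.
Miller gives e_{17}(P',Q') = 154163949472570 + 49286523088012*t + 122798591887101*t^2 + 49718239030824*t^3 in F_{187119115417841^4}.
Raise to 2: e(P,Q) = 161601740630120 + 92125850874279*t + 65090446447325*t^2 + 52416962863153*t^3 in mu_{17}.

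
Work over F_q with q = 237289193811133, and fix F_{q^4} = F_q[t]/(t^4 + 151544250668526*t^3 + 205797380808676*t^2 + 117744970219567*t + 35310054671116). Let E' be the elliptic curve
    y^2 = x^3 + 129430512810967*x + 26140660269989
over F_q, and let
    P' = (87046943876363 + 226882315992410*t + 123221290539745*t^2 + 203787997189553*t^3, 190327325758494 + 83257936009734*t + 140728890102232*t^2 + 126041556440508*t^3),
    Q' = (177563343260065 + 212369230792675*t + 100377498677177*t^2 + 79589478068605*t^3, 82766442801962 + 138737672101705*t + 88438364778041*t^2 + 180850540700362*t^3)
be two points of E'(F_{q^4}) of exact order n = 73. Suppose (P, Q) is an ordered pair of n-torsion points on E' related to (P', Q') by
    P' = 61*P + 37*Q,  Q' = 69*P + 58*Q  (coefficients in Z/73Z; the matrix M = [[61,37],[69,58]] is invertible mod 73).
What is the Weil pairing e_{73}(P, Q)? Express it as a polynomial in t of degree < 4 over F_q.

218628137716225 + 107383024606272*t + 222807662783749*t^2 + 15279010379363*t^3

e_{73} is bilinear + alternating on E[73], so e_{73}(61*P + 37*Q, 69*P + 58*Q) = e_{73}(P,Q)^(61*58-37*69).
61*58 - 37*69 = 985; reduced mod 73: det = 36, inverse 71.
n = 73 = (1001001)_2 (7 bits, wt 3); accumulate f_{73,P'}(Q'+S)/f_{73,P'}(S) along the 6-step ladder.
The quotient is 228414030428583 + 132702820941173*t + 44436584193319*t^2 + 203635420592732*t^3.
Raise to 71: e(P,Q) = 218628137716225 + 107383024606272*t + 222807662783749*t^2 + 15279010379363*t^3 in mu_{73}.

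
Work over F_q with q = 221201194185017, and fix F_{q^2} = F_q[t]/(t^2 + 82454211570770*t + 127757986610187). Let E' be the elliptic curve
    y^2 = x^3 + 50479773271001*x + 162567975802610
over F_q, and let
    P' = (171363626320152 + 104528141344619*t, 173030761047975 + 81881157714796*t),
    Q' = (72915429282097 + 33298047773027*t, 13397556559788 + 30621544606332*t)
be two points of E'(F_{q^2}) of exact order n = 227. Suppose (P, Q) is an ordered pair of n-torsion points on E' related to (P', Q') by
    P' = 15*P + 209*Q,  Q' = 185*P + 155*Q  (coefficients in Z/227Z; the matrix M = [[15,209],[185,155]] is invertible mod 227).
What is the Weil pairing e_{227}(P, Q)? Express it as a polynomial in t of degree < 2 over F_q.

184008948321048 + 209839494489247*t

Under M = [[15,209],[185,155]] in GL_2(Z/227), e_{227}(P',Q') = e_{227}(P,Q)^(15*155-209*185 mod 227).
det(M) mod 227 = 207; its inverse in (Z/227)^* is 34 (check: 207*34 mod 227 = 1).
n = 227 = (11100011)_2 (8 bits, wt 5); accumulate f_{227,P'}(Q'+S)/f_{227,P'}(S) along the 7-step ladder.
The quotient is 127241394303952 + 112482239041478*t.
Raise to 34: e(P,Q) = 184008948321048 + 209839494489247*t in mu_{227}.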